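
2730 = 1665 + 1065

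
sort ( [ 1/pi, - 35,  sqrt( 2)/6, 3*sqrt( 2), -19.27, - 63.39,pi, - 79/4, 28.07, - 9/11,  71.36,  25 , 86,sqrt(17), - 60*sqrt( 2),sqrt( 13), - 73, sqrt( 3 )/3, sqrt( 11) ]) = [ - 60*sqrt( 2 ), - 73, - 63.39,-35,-79/4,-19.27, - 9/11,sqrt ( 2)/6,1/pi , sqrt( 3)/3,  pi,  sqrt( 11),sqrt( 13),  sqrt(17), 3*sqrt(2 ),  25,28.07,71.36, 86]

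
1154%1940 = 1154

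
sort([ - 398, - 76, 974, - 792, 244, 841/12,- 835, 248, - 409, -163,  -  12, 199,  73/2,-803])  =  [-835,-803,-792,-409,- 398, - 163,- 76, - 12,  73/2,841/12, 199, 244,248, 974]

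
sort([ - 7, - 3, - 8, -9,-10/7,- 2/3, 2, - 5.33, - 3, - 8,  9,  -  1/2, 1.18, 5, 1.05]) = [ - 9, - 8, - 8,- 7, - 5.33, - 3 , -3, - 10/7,-2/3,  -  1/2, 1.05, 1.18, 2,5, 9 ] 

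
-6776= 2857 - 9633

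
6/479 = 6/479 = 0.01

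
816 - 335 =481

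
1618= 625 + 993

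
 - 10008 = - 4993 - 5015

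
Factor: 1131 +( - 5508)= - 3^1*1459^1 = - 4377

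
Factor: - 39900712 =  - 2^3*4987589^1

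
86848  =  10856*8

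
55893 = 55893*1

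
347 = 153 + 194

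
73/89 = 73/89 = 0.82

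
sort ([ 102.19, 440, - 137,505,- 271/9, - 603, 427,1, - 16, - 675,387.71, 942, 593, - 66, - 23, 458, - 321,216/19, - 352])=[ - 675, - 603, - 352, - 321, - 137, - 66, - 271/9, - 23, - 16, 1, 216/19,102.19, 387.71,427, 440, 458, 505, 593,942] 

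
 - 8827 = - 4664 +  - 4163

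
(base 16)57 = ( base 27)36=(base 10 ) 87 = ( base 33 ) 2L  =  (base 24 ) 3F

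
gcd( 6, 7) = 1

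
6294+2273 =8567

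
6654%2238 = 2178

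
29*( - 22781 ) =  - 660649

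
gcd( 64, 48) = 16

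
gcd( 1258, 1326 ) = 34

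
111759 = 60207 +51552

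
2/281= 2/281=   0.01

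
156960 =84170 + 72790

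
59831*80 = 4786480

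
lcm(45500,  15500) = 1410500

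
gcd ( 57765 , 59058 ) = 3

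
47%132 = 47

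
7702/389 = 7702/389= 19.80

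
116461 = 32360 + 84101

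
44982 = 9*4998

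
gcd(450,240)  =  30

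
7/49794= 7/49794 = 0.00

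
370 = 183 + 187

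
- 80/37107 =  - 80/37107 = - 0.00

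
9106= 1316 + 7790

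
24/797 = 24/797= 0.03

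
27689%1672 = 937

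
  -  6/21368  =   - 3/10684  =  - 0.00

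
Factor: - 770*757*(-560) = 2^5 *5^2*7^2*11^1*757^1 = 326418400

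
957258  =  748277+208981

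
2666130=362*7365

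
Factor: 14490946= 2^1*47^1 * 154159^1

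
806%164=150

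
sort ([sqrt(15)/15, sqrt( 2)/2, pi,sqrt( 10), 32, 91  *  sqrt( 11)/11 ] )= [ sqrt(15)/15, sqrt(2)/2, pi, sqrt(10 ) , 91 * sqrt(11 )/11, 32]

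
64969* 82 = 5327458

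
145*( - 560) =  - 81200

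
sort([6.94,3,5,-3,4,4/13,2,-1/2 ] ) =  [ -3,  -  1/2, 4/13,  2,  3,4, 5,6.94]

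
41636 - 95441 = - 53805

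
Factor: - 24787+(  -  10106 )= - 3^2*3877^1 = -  34893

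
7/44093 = 1/6299 = 0.00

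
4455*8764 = 39043620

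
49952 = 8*6244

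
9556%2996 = 568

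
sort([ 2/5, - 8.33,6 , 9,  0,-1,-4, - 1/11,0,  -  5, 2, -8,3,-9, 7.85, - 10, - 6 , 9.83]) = [-10, - 9,-8.33,-8, - 6, - 5 , - 4, - 1,  -  1/11, 0, 0, 2/5,2, 3, 6,7.85,9,9.83]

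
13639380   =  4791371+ 8848009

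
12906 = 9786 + 3120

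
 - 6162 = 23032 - 29194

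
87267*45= 3927015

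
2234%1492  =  742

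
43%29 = 14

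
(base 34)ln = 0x2E1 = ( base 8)1341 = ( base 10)737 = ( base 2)1011100001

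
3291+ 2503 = 5794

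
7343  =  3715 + 3628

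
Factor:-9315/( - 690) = 2^(-1)*3^3 = 27/2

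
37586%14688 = 8210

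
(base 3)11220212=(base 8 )7003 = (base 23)6HM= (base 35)2WH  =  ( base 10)3587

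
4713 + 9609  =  14322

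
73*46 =3358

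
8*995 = 7960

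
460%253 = 207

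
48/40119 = 16/13373 =0.00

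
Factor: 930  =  2^1*3^1*5^1*31^1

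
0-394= -394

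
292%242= 50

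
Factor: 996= 2^2*3^1*83^1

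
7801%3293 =1215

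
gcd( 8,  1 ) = 1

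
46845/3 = 15615 = 15615.00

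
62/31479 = 62/31479  =  0.00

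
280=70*4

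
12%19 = 12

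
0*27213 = 0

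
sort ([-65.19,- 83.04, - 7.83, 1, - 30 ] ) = [-83.04,-65.19, - 30 , - 7.83,1]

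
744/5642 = 12/91 = 0.13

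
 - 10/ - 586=5/293 = 0.02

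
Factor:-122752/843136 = -137^1*941^( - 1) = -137/941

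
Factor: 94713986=2^1 *47356993^1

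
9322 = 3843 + 5479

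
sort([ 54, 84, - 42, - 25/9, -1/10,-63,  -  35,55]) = [ - 63, -42, - 35,-25/9, - 1/10,54, 55,84]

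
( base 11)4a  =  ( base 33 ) 1l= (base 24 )26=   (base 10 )54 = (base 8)66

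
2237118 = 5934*377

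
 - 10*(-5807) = 58070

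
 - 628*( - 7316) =4594448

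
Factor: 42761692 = 2^2* 23^1*464801^1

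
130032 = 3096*42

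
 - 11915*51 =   -  607665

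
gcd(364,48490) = 26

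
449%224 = 1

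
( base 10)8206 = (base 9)12227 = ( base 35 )6OG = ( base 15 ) 2671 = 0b10000000001110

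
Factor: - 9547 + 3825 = - 2^1 * 2861^1=- 5722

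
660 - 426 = 234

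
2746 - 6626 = -3880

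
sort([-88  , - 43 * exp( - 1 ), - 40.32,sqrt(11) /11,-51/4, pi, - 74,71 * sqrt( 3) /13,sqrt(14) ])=[ - 88, - 74, - 40.32, - 43*exp ( - 1 ), - 51/4,sqrt( 11 ) /11, pi,sqrt( 14),71*  sqrt( 3) /13]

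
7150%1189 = 16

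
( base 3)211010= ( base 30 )jr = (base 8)1125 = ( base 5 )4342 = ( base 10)597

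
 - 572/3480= - 1  +  727/870= - 0.16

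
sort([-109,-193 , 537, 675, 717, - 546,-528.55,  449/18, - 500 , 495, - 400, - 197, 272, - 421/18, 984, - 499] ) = [ - 546, - 528.55, - 500, - 499,  -  400, - 197, - 193, - 109, -421/18 , 449/18, 272, 495,537 , 675, 717, 984] 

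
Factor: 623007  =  3^2*7^1*11^1*29^1*31^1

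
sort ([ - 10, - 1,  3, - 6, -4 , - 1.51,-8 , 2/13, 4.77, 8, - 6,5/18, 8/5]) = [ - 10 , - 8, - 6, - 6, - 4, - 1.51,-1, 2/13, 5/18, 8/5, 3,4.77,8]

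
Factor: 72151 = 23^1*3137^1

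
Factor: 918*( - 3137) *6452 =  - 2^3*3^3*17^1*1613^1*3137^1 = - 18580250232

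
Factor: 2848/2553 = 2^5*3^( - 1 ) * 23^ ( - 1 )*37^( - 1 )*89^1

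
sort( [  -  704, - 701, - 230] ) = [  -  704 , - 701, - 230 ] 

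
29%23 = 6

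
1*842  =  842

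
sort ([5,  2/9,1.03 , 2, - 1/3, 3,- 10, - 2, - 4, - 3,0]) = [ - 10, - 4, - 3, - 2,-1/3,0, 2/9 , 1.03, 2, 3, 5]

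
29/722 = 29/722= 0.04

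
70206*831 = 58341186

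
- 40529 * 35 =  - 1418515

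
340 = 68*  5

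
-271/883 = - 271/883 =- 0.31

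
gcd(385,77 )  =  77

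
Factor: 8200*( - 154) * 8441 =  - 10659294800 = - 2^4 * 5^2*7^1 *11^1*23^1*41^1*367^1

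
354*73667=26078118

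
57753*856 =49436568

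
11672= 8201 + 3471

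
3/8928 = 1/2976=   0.00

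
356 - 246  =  110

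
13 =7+6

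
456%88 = 16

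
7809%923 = 425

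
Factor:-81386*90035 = -2^1 * 5^1 *11^1*1637^1 * 40693^1 = - 7327588510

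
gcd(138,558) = 6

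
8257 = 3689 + 4568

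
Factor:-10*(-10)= 2^2*5^2= 100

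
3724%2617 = 1107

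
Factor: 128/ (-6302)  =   - 2^6 * 23^( - 1) * 137^(-1 ) = - 64/3151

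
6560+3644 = 10204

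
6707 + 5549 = 12256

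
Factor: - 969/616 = -2^( - 3)*3^1*7^(-1 )*11^( - 1) * 17^1*19^1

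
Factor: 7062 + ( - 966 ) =6096 = 2^4*3^1*127^1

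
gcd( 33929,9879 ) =37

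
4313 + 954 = 5267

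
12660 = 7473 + 5187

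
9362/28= 4681/14 = 334.36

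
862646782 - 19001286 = 843645496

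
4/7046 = 2/3523 = 0.00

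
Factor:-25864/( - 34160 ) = 2^( - 1) * 5^(- 1 ) * 7^( - 1)  *53^1 = 53/70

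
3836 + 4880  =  8716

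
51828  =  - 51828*(  -  1)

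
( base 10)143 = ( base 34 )47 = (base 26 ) 5D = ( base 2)10001111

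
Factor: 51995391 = 3^1 * 7^1* 2475971^1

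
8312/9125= 8312/9125 = 0.91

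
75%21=12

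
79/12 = 79/12 = 6.58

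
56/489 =56/489 = 0.11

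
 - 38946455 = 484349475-523295930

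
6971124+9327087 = 16298211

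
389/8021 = 389/8021 = 0.05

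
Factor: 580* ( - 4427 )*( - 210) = 539208600 = 2^3*3^1*5^2 * 7^1*19^1*29^1 * 233^1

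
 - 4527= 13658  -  18185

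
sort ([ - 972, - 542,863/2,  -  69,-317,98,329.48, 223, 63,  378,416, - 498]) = [ - 972,- 542,-498,-317, - 69,63,98,223, 329.48,378,416, 863/2] 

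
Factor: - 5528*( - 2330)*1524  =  19629485760 = 2^6 * 3^1*5^1*127^1*233^1*691^1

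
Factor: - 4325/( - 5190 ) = 2^ ( - 1)*3^( - 1)*5^1 = 5/6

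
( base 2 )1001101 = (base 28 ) 2L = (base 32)2d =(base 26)2p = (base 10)77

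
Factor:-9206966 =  - 2^1*4603483^1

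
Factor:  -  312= - 2^3 * 3^1 *13^1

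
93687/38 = 93687/38 = 2465.45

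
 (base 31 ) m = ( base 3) 211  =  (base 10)22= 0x16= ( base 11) 20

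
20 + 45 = 65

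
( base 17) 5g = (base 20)51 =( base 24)45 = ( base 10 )101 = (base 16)65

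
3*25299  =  75897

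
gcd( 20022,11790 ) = 6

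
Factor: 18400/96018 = 9200/48009= 2^4*3^( - 1)*5^2*13^( - 1)*23^1*1231^(  -  1)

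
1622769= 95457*17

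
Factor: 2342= 2^1*1171^1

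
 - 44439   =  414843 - 459282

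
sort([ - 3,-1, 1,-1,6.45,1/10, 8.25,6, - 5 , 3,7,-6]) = [-6, - 5, - 3, - 1, - 1,  1/10,1, 3,6 , 6.45  ,  7,8.25]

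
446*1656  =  738576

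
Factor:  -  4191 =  - 3^1*11^1*127^1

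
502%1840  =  502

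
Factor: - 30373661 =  - 41^1 * 211^1 * 3511^1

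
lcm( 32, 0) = 0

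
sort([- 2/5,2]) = [ - 2/5,2 ] 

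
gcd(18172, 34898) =2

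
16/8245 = 16/8245 = 0.00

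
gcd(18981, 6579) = 9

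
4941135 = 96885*51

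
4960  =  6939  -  1979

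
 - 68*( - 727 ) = 49436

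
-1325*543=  - 719475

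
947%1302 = 947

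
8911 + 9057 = 17968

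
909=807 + 102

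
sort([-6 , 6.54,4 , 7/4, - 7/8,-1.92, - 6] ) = [ - 6 , - 6, - 1.92,  -  7/8,  7/4, 4,6.54]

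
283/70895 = 283/70895=0.00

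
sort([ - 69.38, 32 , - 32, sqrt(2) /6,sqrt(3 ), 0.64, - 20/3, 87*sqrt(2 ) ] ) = [ - 69.38, - 32,-20/3, sqrt( 2)/6, 0.64, sqrt( 3), 32 , 87*sqrt( 2 ) ] 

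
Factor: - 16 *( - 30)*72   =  34560= 2^8*3^3*5^1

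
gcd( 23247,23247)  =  23247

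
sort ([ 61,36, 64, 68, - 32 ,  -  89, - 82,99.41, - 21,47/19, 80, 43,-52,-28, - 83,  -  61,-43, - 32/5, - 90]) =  [  -  90, - 89,-83, - 82, - 61, - 52,-43, - 32,  -  28, - 21,-32/5,47/19 , 36, 43, 61,64,68,80,  99.41]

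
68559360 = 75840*904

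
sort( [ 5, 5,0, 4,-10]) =[ - 10,0,4, 5, 5 ]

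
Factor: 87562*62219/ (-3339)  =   - 2^1*3^( - 2)*7^( - 1)*53^(-1 ) * 43781^1*62219^1=- 5448020078/3339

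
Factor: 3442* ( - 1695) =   -  2^1*3^1*5^1*113^1*1721^1=- 5834190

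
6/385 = 6/385 = 0.02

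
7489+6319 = 13808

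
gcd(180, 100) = 20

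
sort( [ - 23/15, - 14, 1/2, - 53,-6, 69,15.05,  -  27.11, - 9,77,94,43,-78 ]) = [- 78, - 53,  -  27.11,-14,  -  9, - 6,  -  23/15, 1/2, 15.05,43, 69,77,94] 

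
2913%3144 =2913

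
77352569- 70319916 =7032653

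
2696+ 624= 3320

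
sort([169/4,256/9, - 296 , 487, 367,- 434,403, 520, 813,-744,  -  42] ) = [  -  744, - 434,  -  296, -42, 256/9, 169/4,367, 403,  487, 520,813 ]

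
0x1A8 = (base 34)cg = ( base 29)EI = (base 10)424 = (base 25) go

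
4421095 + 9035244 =13456339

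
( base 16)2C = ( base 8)54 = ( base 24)1K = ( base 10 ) 44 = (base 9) 48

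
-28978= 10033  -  39011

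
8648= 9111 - 463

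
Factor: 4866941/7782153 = 3^( - 1)*19^( - 1) * 311^(-1 ) * 439^( - 1) * 4866941^1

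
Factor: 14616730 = 2^1*5^1*23^1 *103^1 * 617^1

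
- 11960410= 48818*( - 245) 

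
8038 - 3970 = 4068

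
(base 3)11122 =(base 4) 1331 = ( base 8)175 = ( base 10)125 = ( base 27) 4H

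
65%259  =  65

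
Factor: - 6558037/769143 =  - 3^( - 1)*23^ ( - 1)*71^( - 1)*157^(- 1 )*6558037^1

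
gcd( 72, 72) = 72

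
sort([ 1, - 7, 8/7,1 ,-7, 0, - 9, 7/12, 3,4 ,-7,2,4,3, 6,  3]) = [-9,-7, - 7, - 7, 0,7/12, 1,1, 8/7 , 2, 3, 3,3, 4,4, 6]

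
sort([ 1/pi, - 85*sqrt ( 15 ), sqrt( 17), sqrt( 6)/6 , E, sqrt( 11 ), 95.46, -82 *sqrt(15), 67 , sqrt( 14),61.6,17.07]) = [ - 85*sqrt( 15 ), - 82*sqrt( 15) , 1/pi, sqrt(6)/6,  E, sqrt ( 11), sqrt(14 ),sqrt ( 17), 17.07,61.6,67,95.46 ]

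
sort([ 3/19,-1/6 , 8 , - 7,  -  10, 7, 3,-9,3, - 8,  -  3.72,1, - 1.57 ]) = [-10, - 9, - 8,  -  7, - 3.72, - 1.57,  -  1/6, 3/19, 1, 3,3, 7, 8 ] 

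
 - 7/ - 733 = 7/733 = 0.01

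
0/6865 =0 = 0.00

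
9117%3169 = 2779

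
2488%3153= 2488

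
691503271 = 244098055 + 447405216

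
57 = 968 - 911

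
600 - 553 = 47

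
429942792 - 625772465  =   - 195829673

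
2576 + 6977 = 9553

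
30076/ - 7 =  - 30076/7 = -4296.57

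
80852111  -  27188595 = 53663516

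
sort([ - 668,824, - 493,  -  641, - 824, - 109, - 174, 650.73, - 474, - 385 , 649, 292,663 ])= [ - 824, - 668, - 641,-493, - 474, - 385,-174, - 109,  292,649,650.73, 663, 824] 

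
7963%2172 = 1447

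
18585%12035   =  6550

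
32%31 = 1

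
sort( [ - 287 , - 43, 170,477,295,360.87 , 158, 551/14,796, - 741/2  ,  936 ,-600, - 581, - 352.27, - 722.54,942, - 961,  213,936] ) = [ - 961, - 722.54, -600, - 581,- 741/2, - 352.27, - 287, - 43,551/14,158,170, 213, 295,360.87,477,796,936, 936, 942]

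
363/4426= 363/4426=0.08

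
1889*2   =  3778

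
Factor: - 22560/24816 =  - 2^1*5^1*11^ ( - 1) = -  10/11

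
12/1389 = 4/463 = 0.01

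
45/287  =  45/287 = 0.16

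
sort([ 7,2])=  [ 2,7 ] 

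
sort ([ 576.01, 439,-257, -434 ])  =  [-434,- 257, 439, 576.01 ] 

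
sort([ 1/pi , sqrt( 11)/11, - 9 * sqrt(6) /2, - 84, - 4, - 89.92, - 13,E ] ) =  [ - 89.92 , - 84, - 13, - 9*sqrt( 6)/2, - 4, sqrt(11)/11, 1/pi, E]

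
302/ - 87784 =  - 151/43892 = - 0.00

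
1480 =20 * 74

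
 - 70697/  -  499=141 + 338/499 = 141.68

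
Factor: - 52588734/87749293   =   - 2^1*3^1*11^1 * 61^( -1 )*359^(  -  1 )*4007^( - 1)*796799^1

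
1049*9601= 10071449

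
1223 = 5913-4690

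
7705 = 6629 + 1076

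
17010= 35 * 486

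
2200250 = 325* 6770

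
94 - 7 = 87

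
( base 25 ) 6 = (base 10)6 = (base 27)6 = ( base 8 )6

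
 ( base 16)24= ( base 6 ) 100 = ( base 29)17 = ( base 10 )36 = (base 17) 22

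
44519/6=7419 + 5/6 =7419.83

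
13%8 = 5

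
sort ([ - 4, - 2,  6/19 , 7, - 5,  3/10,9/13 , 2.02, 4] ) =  [ - 5, -4, - 2,3/10, 6/19 , 9/13, 2.02,4, 7]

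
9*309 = 2781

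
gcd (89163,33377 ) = 1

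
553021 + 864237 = 1417258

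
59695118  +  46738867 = 106433985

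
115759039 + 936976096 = 1052735135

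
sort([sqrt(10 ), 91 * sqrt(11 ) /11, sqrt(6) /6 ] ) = [sqrt( 6) /6, sqrt( 10), 91 * sqrt(11)/11]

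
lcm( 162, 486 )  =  486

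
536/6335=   536/6335 = 0.08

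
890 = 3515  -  2625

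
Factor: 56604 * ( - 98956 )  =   - 2^4*3^1*11^1*13^1  *53^1 * 89^1*173^1 = - 5601305424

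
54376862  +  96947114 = 151323976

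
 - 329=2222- 2551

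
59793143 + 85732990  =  145526133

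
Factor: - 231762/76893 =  - 214/71 = - 2^1*71^( - 1 )*107^1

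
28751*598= 17193098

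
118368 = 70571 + 47797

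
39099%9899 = 9402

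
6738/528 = 12+67/88 =12.76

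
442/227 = 442/227 =1.95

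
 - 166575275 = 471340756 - 637916031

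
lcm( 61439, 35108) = 245756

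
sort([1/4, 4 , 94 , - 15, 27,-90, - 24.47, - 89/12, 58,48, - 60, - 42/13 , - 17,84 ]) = [ -90, - 60, - 24.47,-17 , - 15,-89/12, - 42/13,1/4, 4,27 , 48 , 58,84, 94 ]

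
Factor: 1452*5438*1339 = 2^3*3^1*11^2*13^1 * 103^1*2719^1 = 10572711864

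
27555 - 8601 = 18954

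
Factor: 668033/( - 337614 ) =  - 2^(-1 )*3^ ( - 1 )*56269^(  -  1) * 668033^1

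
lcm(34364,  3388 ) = 240548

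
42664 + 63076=105740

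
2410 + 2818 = 5228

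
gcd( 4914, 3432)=78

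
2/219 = 2/219 =0.01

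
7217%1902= 1511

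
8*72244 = 577952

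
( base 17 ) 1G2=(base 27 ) KN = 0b1000110011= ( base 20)183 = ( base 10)563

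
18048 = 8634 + 9414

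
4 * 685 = 2740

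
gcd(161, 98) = 7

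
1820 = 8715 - 6895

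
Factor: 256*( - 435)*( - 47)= 2^8 * 3^1*5^1*29^1*47^1 = 5233920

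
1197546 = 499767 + 697779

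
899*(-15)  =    -  13485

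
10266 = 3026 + 7240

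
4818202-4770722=47480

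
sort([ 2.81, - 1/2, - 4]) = [-4, - 1/2,  2.81]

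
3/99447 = 1/33149= 0.00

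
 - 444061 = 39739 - 483800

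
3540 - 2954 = 586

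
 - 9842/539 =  - 1406/77 = - 18.26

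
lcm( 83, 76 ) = 6308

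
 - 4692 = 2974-7666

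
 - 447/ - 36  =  149/12 = 12.42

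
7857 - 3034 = 4823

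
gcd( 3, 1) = 1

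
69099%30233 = 8633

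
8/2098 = 4/1049 =0.00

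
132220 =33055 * 4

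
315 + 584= 899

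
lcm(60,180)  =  180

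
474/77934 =79/12989 = 0.01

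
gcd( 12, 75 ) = 3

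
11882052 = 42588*279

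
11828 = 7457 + 4371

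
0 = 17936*0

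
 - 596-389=  -  985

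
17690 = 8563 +9127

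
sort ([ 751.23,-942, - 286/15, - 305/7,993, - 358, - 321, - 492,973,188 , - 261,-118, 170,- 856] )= [-942, - 856, - 492, - 358, - 321, - 261,- 118,-305/7, - 286/15,170,188, 751.23,973 , 993 ]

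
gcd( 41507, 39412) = 1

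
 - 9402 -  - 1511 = - 7891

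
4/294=2/147 = 0.01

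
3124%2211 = 913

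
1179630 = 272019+907611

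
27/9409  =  27/9409 = 0.00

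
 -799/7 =-115+ 6/7  =  - 114.14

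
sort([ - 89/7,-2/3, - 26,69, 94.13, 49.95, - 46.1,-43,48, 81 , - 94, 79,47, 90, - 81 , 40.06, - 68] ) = [ - 94, - 81,  -  68,  -  46.1, - 43,-26, - 89/7, - 2/3,40.06 , 47,48, 49.95, 69, 79,  81, 90, 94.13] 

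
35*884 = 30940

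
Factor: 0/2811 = 0 = 0^1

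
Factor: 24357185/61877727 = 3^( - 2) * 5^1*37^ (  -  1)*97^1*50221^1 * 185819^( - 1)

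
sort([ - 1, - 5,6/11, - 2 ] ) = [ - 5, - 2, -1,6/11]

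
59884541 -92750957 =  - 32866416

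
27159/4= 27159/4 =6789.75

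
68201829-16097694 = 52104135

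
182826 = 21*8706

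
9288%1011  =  189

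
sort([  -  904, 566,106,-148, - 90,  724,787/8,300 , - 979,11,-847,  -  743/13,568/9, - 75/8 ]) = [ - 979,  -  904, - 847, - 148  ,  -  90, - 743/13, - 75/8,11, 568/9,787/8,106,300,566 , 724]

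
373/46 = 373/46 = 8.11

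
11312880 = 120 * 94274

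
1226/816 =613/408 = 1.50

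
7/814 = 7/814 = 0.01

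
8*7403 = 59224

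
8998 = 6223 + 2775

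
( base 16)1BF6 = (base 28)93i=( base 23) dc5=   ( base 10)7158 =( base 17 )17D1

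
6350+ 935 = 7285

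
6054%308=202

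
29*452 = 13108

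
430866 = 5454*79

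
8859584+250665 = 9110249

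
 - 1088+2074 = 986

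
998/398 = 2 +101/199=2.51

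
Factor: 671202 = 2^1 * 3^2*7^2*761^1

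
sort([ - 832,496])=[- 832, 496] 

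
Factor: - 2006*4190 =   -  2^2*5^1 * 17^1 * 59^1  *  419^1 = - 8405140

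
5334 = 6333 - 999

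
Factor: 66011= 11^1*17^1*353^1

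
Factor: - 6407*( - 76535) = 490359745 = 5^1*43^1*149^1*15307^1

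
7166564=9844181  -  2677617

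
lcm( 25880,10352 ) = 51760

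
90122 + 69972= 160094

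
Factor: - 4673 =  - 4673^1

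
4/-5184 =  - 1+1295/1296 = - 0.00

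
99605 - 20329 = 79276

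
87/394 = 87/394 = 0.22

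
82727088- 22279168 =60447920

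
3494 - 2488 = 1006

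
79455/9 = 26485/3 = 8828.33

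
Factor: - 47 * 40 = -1880 = -2^3 * 5^1*47^1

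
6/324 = 1/54=0.02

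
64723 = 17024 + 47699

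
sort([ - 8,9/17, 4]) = [ - 8, 9/17  ,  4]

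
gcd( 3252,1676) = 4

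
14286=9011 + 5275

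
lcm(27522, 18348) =55044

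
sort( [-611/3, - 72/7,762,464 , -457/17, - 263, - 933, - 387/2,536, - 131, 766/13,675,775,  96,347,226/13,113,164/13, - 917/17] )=[ - 933, - 263, - 611/3, - 387/2, - 131,  -  917/17 , - 457/17, - 72/7,164/13,226/13, 766/13,96,113 , 347,464,536,675, 762,775]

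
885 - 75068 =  - 74183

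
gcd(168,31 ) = 1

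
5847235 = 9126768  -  3279533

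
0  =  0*51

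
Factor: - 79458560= - 2^8*5^1*23^1*2699^1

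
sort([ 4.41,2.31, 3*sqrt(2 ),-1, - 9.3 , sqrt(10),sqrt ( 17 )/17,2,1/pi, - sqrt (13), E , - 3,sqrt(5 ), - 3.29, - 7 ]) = [ - 9.3, - 7, - sqrt (13 ) ,-3.29,  -  3, - 1,sqrt ( 17 ) /17, 1/pi,2,sqrt( 5), 2.31, E,sqrt(  10), 3*sqrt (2 ),4.41 ] 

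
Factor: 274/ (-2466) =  - 1/9=- 3^(-2 )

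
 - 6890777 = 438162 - 7328939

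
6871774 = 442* 15547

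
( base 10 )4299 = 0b1000011001011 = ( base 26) 699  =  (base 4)1003023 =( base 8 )10313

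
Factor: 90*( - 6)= -2^2*3^3*5^1=- 540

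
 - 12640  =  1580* ( - 8 )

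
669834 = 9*74426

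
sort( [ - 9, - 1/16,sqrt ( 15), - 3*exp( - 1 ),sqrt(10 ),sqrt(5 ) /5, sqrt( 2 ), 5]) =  [-9, - 3*exp( - 1),-1/16,sqrt( 5 ) /5,sqrt( 2),sqrt( 10),sqrt( 15), 5 ] 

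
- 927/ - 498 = 309/166 = 1.86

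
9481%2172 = 793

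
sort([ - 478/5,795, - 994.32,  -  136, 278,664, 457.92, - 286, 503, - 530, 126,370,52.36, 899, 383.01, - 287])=[  -  994.32, - 530, - 287, - 286, - 136, - 478/5, 52.36, 126, 278, 370,383.01, 457.92,503, 664, 795, 899]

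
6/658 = 3/329 = 0.01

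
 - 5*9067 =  - 45335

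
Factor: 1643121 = 3^2*79^1*2311^1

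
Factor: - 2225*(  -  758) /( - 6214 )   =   - 5^2*13^( - 1 )*89^1*239^(  -  1 )*379^1 = - 843275/3107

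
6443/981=6 + 557/981 = 6.57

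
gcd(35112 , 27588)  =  2508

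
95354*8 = 762832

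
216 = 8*27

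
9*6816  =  61344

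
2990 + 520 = 3510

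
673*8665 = 5831545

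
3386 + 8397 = 11783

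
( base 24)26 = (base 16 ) 36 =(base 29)1P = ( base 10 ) 54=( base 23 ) 28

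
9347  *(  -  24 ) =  - 224328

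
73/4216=73/4216 = 0.02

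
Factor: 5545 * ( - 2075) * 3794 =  - 2^1*5^3 * 7^1*83^1*271^1* 1109^1 = - 43653289750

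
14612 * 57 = 832884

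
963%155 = 33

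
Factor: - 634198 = - 2^1*31^1 * 53^1*193^1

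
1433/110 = 1433/110 = 13.03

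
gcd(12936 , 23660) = 28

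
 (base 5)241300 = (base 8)21366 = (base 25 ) e80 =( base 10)8950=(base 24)fcm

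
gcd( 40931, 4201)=1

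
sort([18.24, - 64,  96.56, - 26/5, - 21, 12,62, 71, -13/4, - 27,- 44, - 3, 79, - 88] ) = [ - 88  ,-64, - 44, - 27, - 21, - 26/5,- 13/4, - 3,  12, 18.24,62, 71, 79, 96.56 ] 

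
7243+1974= 9217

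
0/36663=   0 = 0.00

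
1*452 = 452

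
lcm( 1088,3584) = 60928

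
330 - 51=279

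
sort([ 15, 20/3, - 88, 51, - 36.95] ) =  [  -  88,- 36.95,  20/3,15, 51]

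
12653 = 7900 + 4753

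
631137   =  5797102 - 5165965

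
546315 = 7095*77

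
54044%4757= 1717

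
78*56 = 4368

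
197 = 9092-8895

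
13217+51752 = 64969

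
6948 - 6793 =155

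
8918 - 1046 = 7872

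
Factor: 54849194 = 2^1*1399^1 * 19603^1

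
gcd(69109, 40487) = 1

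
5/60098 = 5/60098 = 0.00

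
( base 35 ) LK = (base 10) 755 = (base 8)1363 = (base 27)10Q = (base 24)17B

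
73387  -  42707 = 30680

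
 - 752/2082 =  - 1  +  665/1041 = - 0.36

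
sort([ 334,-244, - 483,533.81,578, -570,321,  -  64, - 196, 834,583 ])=[-570,- 483,-244, - 196, - 64,321,334,533.81,578,583,834 ] 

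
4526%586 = 424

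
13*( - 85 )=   -  1105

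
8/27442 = 4/13721 = 0.00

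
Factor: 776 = 2^3*97^1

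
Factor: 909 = 3^2*101^1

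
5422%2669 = 84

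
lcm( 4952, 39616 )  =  39616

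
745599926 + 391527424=1137127350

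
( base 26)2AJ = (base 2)11001011111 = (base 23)31l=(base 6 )11315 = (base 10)1631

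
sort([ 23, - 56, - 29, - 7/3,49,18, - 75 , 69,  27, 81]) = [ - 75, - 56, - 29, - 7/3, 18,23, 27, 49, 69, 81 ]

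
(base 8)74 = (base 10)60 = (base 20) 30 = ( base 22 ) 2g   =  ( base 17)39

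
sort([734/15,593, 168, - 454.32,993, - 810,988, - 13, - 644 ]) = [ -810, - 644, - 454.32,-13,734/15,168, 593,988, 993]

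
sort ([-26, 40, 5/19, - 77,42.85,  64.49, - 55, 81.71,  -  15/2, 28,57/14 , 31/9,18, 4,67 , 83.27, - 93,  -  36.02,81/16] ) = [ - 93 , - 77, - 55,-36.02,- 26,- 15/2,  5/19, 31/9,4 , 57/14 , 81/16,18, 28 , 40,42.85,64.49 , 67, 81.71, 83.27] 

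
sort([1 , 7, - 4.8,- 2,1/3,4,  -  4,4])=[ - 4.8, - 4, - 2,  1/3, 1,4,4, 7]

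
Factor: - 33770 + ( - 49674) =- 2^2*23^1*907^1 = -83444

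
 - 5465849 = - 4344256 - 1121593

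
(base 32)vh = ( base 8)1761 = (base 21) 261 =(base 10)1009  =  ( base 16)3F1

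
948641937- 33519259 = 915122678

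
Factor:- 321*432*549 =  - 2^4 * 3^6*61^1*107^1  =  - 76130928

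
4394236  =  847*5188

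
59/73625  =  59/73625 = 0.00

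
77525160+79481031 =157006191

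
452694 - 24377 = 428317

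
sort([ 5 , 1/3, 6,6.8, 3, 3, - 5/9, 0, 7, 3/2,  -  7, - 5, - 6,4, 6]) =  [ - 7,-6,-5,-5/9,0,1/3, 3/2, 3, 3, 4, 5, 6, 6,  6.8, 7]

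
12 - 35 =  - 23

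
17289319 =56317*307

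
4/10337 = 4/10337 =0.00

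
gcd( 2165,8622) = 1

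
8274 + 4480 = 12754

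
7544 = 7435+109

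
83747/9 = 83747/9 = 9305.22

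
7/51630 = 7/51630 = 0.00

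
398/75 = 5+ 23/75 = 5.31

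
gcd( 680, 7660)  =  20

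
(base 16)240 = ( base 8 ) 1100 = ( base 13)354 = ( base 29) JP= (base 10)576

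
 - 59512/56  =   - 7439/7 = -1062.71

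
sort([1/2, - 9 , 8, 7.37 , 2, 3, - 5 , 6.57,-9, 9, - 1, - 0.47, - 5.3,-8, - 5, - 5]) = [ - 9, - 9, - 8,-5.3, - 5, - 5, - 5, - 1, - 0.47, 1/2, 2,3,6.57, 7.37,  8,9] 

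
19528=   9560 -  - 9968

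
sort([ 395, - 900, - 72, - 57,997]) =[ - 900, - 72, - 57, 395, 997 ] 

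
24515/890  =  27 + 97/178 = 27.54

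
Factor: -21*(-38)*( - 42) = -2^2*3^2*7^2*19^1 = - 33516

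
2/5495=2/5495 = 0.00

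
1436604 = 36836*39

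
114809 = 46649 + 68160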